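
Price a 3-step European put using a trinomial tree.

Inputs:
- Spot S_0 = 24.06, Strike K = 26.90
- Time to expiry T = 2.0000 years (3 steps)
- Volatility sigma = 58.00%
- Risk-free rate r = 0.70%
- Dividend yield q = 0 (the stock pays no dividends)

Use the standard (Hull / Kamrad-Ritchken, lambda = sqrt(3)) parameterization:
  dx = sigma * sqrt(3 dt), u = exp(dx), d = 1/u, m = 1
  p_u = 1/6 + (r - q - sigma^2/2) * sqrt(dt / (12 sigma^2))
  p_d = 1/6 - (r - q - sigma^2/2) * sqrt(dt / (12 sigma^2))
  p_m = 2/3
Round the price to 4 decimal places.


Answer: Price = V(0,0) = 9.0040

Derivation:
dt = T/N = 0.666667; dx = sigma*sqrt(3*dt) = 0.820244
u = exp(dx) = 2.271054; d = 1/u = 0.440324
p_u = 0.101158, p_m = 0.666667, p_d = 0.232176
Discount per step: exp(-r*dt) = 0.995344
Stock lattice S(k, j) with j the centered position index:
  k=0: S(0,+0) = 24.0600
  k=1: S(1,-1) = 10.5942; S(1,+0) = 24.0600; S(1,+1) = 54.6415
  k=2: S(2,-2) = 4.6649; S(2,-1) = 10.5942; S(2,+0) = 24.0600; S(2,+1) = 54.6415; S(2,+2) = 124.0939
  k=3: S(3,-3) = 2.0541; S(3,-2) = 4.6649; S(3,-1) = 10.5942; S(3,+0) = 24.0600; S(3,+1) = 54.6415; S(3,+2) = 124.0939; S(3,+3) = 281.8239
Terminal payoffs V(N, j) = max(K - S_T, 0):
  V(3,-3) = 24.845938; V(3,-2) = 22.235116; V(3,-1) = 16.305798; V(3,+0) = 2.840000; V(3,+1) = 0.000000; V(3,+2) = 0.000000; V(3,+3) = 0.000000
Backward induction: V(k, j) = exp(-r*dt) * [p_u * V(k+1, j+1) + p_m * V(k+1, j) + p_d * V(k+1, j-1)]
  V(2,-2) = exp(-r*dt) * [p_u*16.305798 + p_m*22.235116 + p_d*24.845938] = 22.137937
  V(2,-1) = exp(-r*dt) * [p_u*2.840000 + p_m*16.305798 + p_d*22.235116] = 16.244288
  V(2,+0) = exp(-r*dt) * [p_u*0.000000 + p_m*2.840000 + p_d*16.305798] = 5.652702
  V(2,+1) = exp(-r*dt) * [p_u*0.000000 + p_m*0.000000 + p_d*2.840000] = 0.656309
  V(2,+2) = exp(-r*dt) * [p_u*0.000000 + p_m*0.000000 + p_d*0.000000] = 0.000000
  V(1,-1) = exp(-r*dt) * [p_u*5.652702 + p_m*16.244288 + p_d*22.137937] = 16.464217
  V(1,+0) = exp(-r*dt) * [p_u*0.656309 + p_m*5.652702 + p_d*16.244288] = 7.570973
  V(1,+1) = exp(-r*dt) * [p_u*0.000000 + p_m*0.656309 + p_d*5.652702] = 1.741811
  V(0,+0) = exp(-r*dt) * [p_u*1.741811 + p_m*7.570973 + p_d*16.464217] = 9.003986


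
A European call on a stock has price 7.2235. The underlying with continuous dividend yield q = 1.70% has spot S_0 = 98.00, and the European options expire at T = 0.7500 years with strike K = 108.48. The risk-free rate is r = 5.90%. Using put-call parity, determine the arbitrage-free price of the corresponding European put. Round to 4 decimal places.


Put-call parity: C - P = S_0 * exp(-qT) - K * exp(-rT).
S_0 * exp(-qT) = 98.0000 * 0.98733094 = 96.75843182
K * exp(-rT) = 108.4800 * 0.95671475 = 103.78441596
P = C - S*exp(-qT) + K*exp(-rT)
P = 7.2235 - 96.75843182 + 103.78441596 = 14.2495

Answer: Put price = 14.2495


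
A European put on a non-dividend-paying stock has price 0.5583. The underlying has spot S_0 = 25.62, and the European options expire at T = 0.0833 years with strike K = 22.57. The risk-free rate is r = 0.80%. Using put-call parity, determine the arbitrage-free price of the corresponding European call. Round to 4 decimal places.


Answer: Call price = 3.6233

Derivation:
Put-call parity: C - P = S_0 * exp(-qT) - K * exp(-rT).
S_0 * exp(-qT) = 25.6200 * 1.00000000 = 25.62000000
K * exp(-rT) = 22.5700 * 0.99933382 = 22.55496436
C = P + S*exp(-qT) - K*exp(-rT)
C = 0.5583 + 25.62000000 - 22.55496436 = 3.6233


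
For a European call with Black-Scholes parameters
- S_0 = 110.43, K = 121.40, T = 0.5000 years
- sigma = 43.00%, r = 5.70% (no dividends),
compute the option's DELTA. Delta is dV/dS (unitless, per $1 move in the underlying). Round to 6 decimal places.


d1 = -0.0657248931; d2 = -0.3697808090
phi(d1) = 0.3980815425; exp(-qT) = 1.0000000000; exp(-rT) = 0.9719022941
N(d1) = 0.4737984267
Delta = exp(-qT) * N(d1) = 1.0000000000 * 0.4737984267 = 0.473798

Answer: Delta = 0.473798


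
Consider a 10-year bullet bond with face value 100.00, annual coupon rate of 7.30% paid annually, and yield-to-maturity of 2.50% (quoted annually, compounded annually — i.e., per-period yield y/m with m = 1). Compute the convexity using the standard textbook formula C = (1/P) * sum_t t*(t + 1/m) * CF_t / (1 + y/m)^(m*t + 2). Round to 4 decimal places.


Coupon per period c = face * coupon_rate / m = 7.300000
Periods per year m = 1; per-period yield y/m = 0.025000
Number of cashflows N = 10
Cashflows (t years, CF_t, discount factor 1/(1+y/m)^(m*t), PV):
  t = 1.0000: CF_t = 7.300000, DF = 0.975610, PV = 7.121951
  t = 2.0000: CF_t = 7.300000, DF = 0.951814, PV = 6.948245
  t = 3.0000: CF_t = 7.300000, DF = 0.928599, PV = 6.778776
  t = 4.0000: CF_t = 7.300000, DF = 0.905951, PV = 6.613440
  t = 5.0000: CF_t = 7.300000, DF = 0.883854, PV = 6.452136
  t = 6.0000: CF_t = 7.300000, DF = 0.862297, PV = 6.294767
  t = 7.0000: CF_t = 7.300000, DF = 0.841265, PV = 6.141236
  t = 8.0000: CF_t = 7.300000, DF = 0.820747, PV = 5.991450
  t = 9.0000: CF_t = 7.300000, DF = 0.800728, PV = 5.845317
  t = 10.0000: CF_t = 107.300000, DF = 0.781198, PV = 83.822589
Price P = sum_t PV_t = 142.009907
Convexity numerator sum_t t*(t + 1/m) * CF_t / (1+y/m)^(m*t + 2):
  t = 1.0000: term = 13.557551
  t = 2.0000: term = 39.680638
  t = 3.0000: term = 77.425636
  t = 4.0000: term = 125.895342
  t = 5.0000: term = 184.237086
  t = 6.0000: term = 251.640899
  t = 7.0000: term = 327.337754
  t = 8.0000: term = 410.597880
  t = 9.0000: term = 500.729122
  t = 10.0000: term = 8776.190111
Convexity = (1/P) * sum = 10707.292020 / 142.009907 = 75.398205

Answer: Convexity = 75.3982


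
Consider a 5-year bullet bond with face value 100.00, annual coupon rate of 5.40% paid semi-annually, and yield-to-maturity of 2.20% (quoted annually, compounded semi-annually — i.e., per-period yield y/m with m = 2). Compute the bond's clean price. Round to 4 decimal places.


Coupon per period c = face * coupon_rate / m = 2.700000
Periods per year m = 2; per-period yield y/m = 0.011000
Number of cashflows N = 10
Cashflows (t years, CF_t, discount factor 1/(1+y/m)^(m*t), PV):
  t = 0.5000: CF_t = 2.700000, DF = 0.989120, PV = 2.670623
  t = 1.0000: CF_t = 2.700000, DF = 0.978358, PV = 2.641566
  t = 1.5000: CF_t = 2.700000, DF = 0.967713, PV = 2.612825
  t = 2.0000: CF_t = 2.700000, DF = 0.957184, PV = 2.584396
  t = 2.5000: CF_t = 2.700000, DF = 0.946769, PV = 2.556277
  t = 3.0000: CF_t = 2.700000, DF = 0.936468, PV = 2.528464
  t = 3.5000: CF_t = 2.700000, DF = 0.926279, PV = 2.500954
  t = 4.0000: CF_t = 2.700000, DF = 0.916201, PV = 2.473743
  t = 4.5000: CF_t = 2.700000, DF = 0.906232, PV = 2.446828
  t = 5.0000: CF_t = 102.700000, DF = 0.896372, PV = 92.057439
Price P = sum_t PV_t = 115.073115

Answer: Price = 115.0731


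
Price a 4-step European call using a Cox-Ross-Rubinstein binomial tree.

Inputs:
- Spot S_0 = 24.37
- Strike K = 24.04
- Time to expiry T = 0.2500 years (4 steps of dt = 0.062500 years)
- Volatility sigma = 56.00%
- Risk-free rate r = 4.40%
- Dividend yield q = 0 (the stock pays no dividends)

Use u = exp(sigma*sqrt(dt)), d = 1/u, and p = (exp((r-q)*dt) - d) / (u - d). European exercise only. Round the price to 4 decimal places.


dt = T/N = 0.062500
u = exp(sigma*sqrt(dt)) = 1.150274; d = 1/u = 0.869358
p = (exp((r-q)*dt) - d) / (u - d) = 0.474860
Discount per step: exp(-r*dt) = 0.997254
Stock lattice S(k, i) with i counting down-moves:
  k=0: S(0,0) = 24.3700
  k=1: S(1,0) = 28.0322; S(1,1) = 21.1863
  k=2: S(2,0) = 32.2447; S(2,1) = 24.3700; S(2,2) = 18.4184
  k=3: S(3,0) = 37.0902; S(3,1) = 28.0322; S(3,2) = 21.1863; S(3,3) = 16.0122
  k=4: S(4,0) = 42.6639; S(4,1) = 32.2447; S(4,2) = 24.3700; S(4,3) = 18.4184; S(4,4) = 13.9204
Terminal payoffs V(N, i) = max(S_T - K, 0):
  V(4,0) = 18.623889; V(4,1) = 8.204674; V(4,2) = 0.330000; V(4,3) = 0.000000; V(4,4) = 0.000000
Backward induction: V(k, i) = exp(-r*dt) * [p * V(k+1, i) + (1-p) * V(k+1, i+1)].
  V(3,0) = exp(-r*dt) * [p*18.623889 + (1-p)*8.204674] = 13.116222
  V(3,1) = exp(-r*dt) * [p*8.204674 + (1-p)*0.330000] = 4.058192
  V(3,2) = exp(-r*dt) * [p*0.330000 + (1-p)*0.000000] = 0.156273
  V(3,3) = exp(-r*dt) * [p*0.000000 + (1-p)*0.000000] = 0.000000
  V(2,0) = exp(-r*dt) * [p*13.116222 + (1-p)*4.058192] = 8.336531
  V(2,1) = exp(-r*dt) * [p*4.058192 + (1-p)*0.156273] = 2.003621
  V(2,2) = exp(-r*dt) * [p*0.156273 + (1-p)*0.000000] = 0.074004
  V(1,0) = exp(-r*dt) * [p*8.336531 + (1-p)*2.003621] = 4.997105
  V(1,1) = exp(-r*dt) * [p*2.003621 + (1-p)*0.074004] = 0.987582
  V(0,0) = exp(-r*dt) * [p*4.997105 + (1-p)*0.987582] = 2.883603

Answer: Price = V(0,0) = 2.8836


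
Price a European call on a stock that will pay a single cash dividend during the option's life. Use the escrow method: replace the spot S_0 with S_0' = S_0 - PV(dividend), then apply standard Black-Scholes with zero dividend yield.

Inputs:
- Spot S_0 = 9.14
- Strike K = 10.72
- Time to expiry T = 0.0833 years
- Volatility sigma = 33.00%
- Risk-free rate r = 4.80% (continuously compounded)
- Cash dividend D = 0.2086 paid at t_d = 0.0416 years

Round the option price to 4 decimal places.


PV(D) = D * exp(-r * t_d) = 0.2086 * 0.99800519 = 0.20818388
S_0' = S_0 - PV(D) = 9.1400 - 0.20818388 = 8.93181612
d1 = (ln(S_0'/K) + (r + sigma^2/2)*T) / (sigma*sqrt(T)) = -1.82644365
d2 = d1 - sigma*sqrt(T) = -1.92168739
exp(-rT) = 0.99600958
N(d1) = 0.03389173; N(d2) = 0.02732255
C = S_0' * N(d1) - K * exp(-rT) * N(d2) = 8.93181612 * 0.03389173 - 10.7200 * 0.99600958 * 0.02732255 = 0.0110

Answer: Price = 0.0110


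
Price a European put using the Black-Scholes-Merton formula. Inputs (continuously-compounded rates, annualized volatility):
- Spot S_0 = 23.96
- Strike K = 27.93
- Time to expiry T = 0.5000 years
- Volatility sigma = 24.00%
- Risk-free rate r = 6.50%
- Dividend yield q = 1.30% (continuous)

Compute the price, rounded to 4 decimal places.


Answer: Price = 3.7954

Derivation:
d1 = (ln(S/K) + (r - q + 0.5*sigma^2) * T) / (sigma * sqrt(T)) = -0.66536159
d2 = d1 - sigma * sqrt(T) = -0.83506722
exp(-rT) = 0.96802245; exp(-qT) = 0.99352108
P = K * exp(-rT) * N(-d2) - S_0 * exp(-qT) * N(-d1)
N(-d1) = 0.74709038; N(-d2) = 0.79816007
P = 27.9300 * 0.96802245 * 0.79816007 - 23.9600 * 0.99352108 * 0.74709038 = 3.7954


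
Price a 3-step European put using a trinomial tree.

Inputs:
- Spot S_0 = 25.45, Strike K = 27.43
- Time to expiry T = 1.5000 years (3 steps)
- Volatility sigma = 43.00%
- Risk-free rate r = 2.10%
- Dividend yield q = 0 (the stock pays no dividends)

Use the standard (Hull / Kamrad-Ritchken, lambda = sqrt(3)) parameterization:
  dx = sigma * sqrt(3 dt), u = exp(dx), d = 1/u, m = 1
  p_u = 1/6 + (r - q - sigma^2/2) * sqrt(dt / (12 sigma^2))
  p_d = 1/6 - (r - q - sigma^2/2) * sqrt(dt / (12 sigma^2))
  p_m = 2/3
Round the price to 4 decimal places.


dt = T/N = 0.500000; dx = sigma*sqrt(3*dt) = 0.526640
u = exp(dx) = 1.693234; d = 1/u = 0.590586
p_u = 0.132749, p_m = 0.666667, p_d = 0.200585
Discount per step: exp(-r*dt) = 0.989555
Stock lattice S(k, j) with j the centered position index:
  k=0: S(0,+0) = 25.4500
  k=1: S(1,-1) = 15.0304; S(1,+0) = 25.4500; S(1,+1) = 43.0928
  k=2: S(2,-2) = 8.8767; S(2,-1) = 15.0304; S(2,+0) = 25.4500; S(2,+1) = 43.0928; S(2,+2) = 72.9662
  k=3: S(3,-3) = 5.2425; S(3,-2) = 8.8767; S(3,-1) = 15.0304; S(3,+0) = 25.4500; S(3,+1) = 43.0928; S(3,+2) = 72.9662; S(3,+3) = 123.5489
Terminal payoffs V(N, j) = max(K - S_T, 0):
  V(3,-3) = 22.187519; V(3,-2) = 18.553253; V(3,-1) = 12.399591; V(3,+0) = 1.980000; V(3,+1) = 0.000000; V(3,+2) = 0.000000; V(3,+3) = 0.000000
Backward induction: V(k, j) = exp(-r*dt) * [p_u * V(k+1, j+1) + p_m * V(k+1, j) + p_d * V(k+1, j-1)]
  V(2,-2) = exp(-r*dt) * [p_u*12.399591 + p_m*18.553253 + p_d*22.187519] = 18.272467
  V(2,-1) = exp(-r*dt) * [p_u*1.980000 + p_m*12.399591 + p_d*18.553253] = 12.122772
  V(2,+0) = exp(-r*dt) * [p_u*0.000000 + p_m*1.980000 + p_d*12.399591] = 3.767400
  V(2,+1) = exp(-r*dt) * [p_u*0.000000 + p_m*0.000000 + p_d*1.980000] = 0.393009
  V(2,+2) = exp(-r*dt) * [p_u*0.000000 + p_m*0.000000 + p_d*0.000000] = 0.000000
  V(1,-1) = exp(-r*dt) * [p_u*3.767400 + p_m*12.122772 + p_d*18.272467] = 12.119217
  V(1,+0) = exp(-r*dt) * [p_u*0.393009 + p_m*3.767400 + p_d*12.122772] = 4.943234
  V(1,+1) = exp(-r*dt) * [p_u*0.000000 + p_m*0.393009 + p_d*3.767400] = 1.007058
  V(0,+0) = exp(-r*dt) * [p_u*1.007058 + p_m*4.943234 + p_d*12.119217] = 5.798893

Answer: Price = V(0,0) = 5.7989


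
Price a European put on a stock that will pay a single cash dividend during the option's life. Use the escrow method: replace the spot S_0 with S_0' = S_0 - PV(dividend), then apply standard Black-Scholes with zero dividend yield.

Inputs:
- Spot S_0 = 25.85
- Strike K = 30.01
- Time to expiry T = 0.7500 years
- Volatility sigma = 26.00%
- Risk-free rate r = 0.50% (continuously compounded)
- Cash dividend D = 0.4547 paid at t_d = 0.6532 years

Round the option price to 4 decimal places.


PV(D) = D * exp(-r * t_d) = 0.4547 * 0.99673933 = 0.45321737
S_0' = S_0 - PV(D) = 25.8500 - 0.45321737 = 25.39678263
d1 = (ln(S_0'/K) + (r + sigma^2/2)*T) / (sigma*sqrt(T)) = -0.61202753
d2 = d1 - sigma*sqrt(T) = -0.83719414
exp(-rT) = 0.99625702
N(-d1) = 0.72974023; N(-d2) = 0.79875827
P = K * exp(-rT) * N(-d2) - S_0' * N(-d1) = 30.0100 * 0.99625702 * 0.79875827 - 25.39678263 * 0.72974023 = 5.3480

Answer: Price = 5.3480


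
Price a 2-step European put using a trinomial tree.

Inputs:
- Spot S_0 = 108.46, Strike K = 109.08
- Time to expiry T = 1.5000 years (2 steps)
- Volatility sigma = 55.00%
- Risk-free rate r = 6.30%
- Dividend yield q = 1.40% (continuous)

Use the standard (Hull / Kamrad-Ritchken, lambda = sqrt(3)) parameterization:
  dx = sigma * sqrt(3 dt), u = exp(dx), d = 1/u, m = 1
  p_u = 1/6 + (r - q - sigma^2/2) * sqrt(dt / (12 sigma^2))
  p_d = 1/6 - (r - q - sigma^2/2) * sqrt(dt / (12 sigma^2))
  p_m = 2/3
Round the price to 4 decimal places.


dt = T/N = 0.750000; dx = sigma*sqrt(3*dt) = 0.825000
u = exp(dx) = 2.281881; d = 1/u = 0.438235
p_u = 0.120189, p_m = 0.666667, p_d = 0.213144
Discount per step: exp(-r*dt) = 0.953849
Stock lattice S(k, j) with j the centered position index:
  k=0: S(0,+0) = 108.4600
  k=1: S(1,-1) = 47.5310; S(1,+0) = 108.4600; S(1,+1) = 247.4928
  k=2: S(2,-2) = 20.8297; S(2,-1) = 47.5310; S(2,+0) = 108.4600; S(2,+1) = 247.4928; S(2,+2) = 564.7490
Terminal payoffs V(N, j) = max(K - S_T, 0):
  V(2,-2) = 88.250267; V(2,-1) = 61.549033; V(2,+0) = 0.620000; V(2,+1) = 0.000000; V(2,+2) = 0.000000
Backward induction: V(k, j) = exp(-r*dt) * [p_u * V(k+1, j+1) + p_m * V(k+1, j) + p_d * V(k+1, j-1)]
  V(1,-1) = exp(-r*dt) * [p_u*0.620000 + p_m*61.549033 + p_d*88.250267] = 57.151970
  V(1,+0) = exp(-r*dt) * [p_u*0.000000 + p_m*0.620000 + p_d*61.549033] = 12.907614
  V(1,+1) = exp(-r*dt) * [p_u*0.000000 + p_m*0.000000 + p_d*0.620000] = 0.126050
  V(0,+0) = exp(-r*dt) * [p_u*0.126050 + p_m*12.907614 + p_d*57.151970] = 19.841795

Answer: Price = V(0,0) = 19.8418


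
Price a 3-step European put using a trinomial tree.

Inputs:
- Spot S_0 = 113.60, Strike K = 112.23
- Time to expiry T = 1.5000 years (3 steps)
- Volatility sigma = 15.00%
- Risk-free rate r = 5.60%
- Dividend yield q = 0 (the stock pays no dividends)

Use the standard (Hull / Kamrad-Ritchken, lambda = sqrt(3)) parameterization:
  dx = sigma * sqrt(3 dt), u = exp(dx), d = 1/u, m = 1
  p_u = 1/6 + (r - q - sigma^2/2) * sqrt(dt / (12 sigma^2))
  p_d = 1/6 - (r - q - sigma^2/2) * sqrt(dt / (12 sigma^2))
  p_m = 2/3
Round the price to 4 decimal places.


Answer: Price = V(0,0) = 3.1599

Derivation:
dt = T/N = 0.500000; dx = sigma*sqrt(3*dt) = 0.183712
u = exp(dx) = 1.201669; d = 1/u = 0.832176
p_u = 0.227564, p_m = 0.666667, p_d = 0.105770
Discount per step: exp(-r*dt) = 0.972388
Stock lattice S(k, j) with j the centered position index:
  k=0: S(0,+0) = 113.6000
  k=1: S(1,-1) = 94.5352; S(1,+0) = 113.6000; S(1,+1) = 136.5096
  k=2: S(2,-2) = 78.6699; S(2,-1) = 94.5352; S(2,+0) = 113.6000; S(2,+1) = 136.5096; S(2,+2) = 164.0395
  k=3: S(3,-3) = 65.4671; S(3,-2) = 78.6699; S(3,-1) = 94.5352; S(3,+0) = 113.6000; S(3,+1) = 136.5096; S(3,+2) = 164.0395; S(3,+3) = 197.1212
Terminal payoffs V(N, j) = max(K - S_T, 0):
  V(3,-3) = 46.762862; V(3,-2) = 33.560145; V(3,-1) = 17.694845; V(3,+0) = 0.000000; V(3,+1) = 0.000000; V(3,+2) = 0.000000; V(3,+3) = 0.000000
Backward induction: V(k, j) = exp(-r*dt) * [p_u * V(k+1, j+1) + p_m * V(k+1, j) + p_d * V(k+1, j-1)]
  V(2,-2) = exp(-r*dt) * [p_u*17.694845 + p_m*33.560145 + p_d*46.762862] = 30.480705
  V(2,-1) = exp(-r*dt) * [p_u*0.000000 + p_m*17.694845 + p_d*33.560145] = 14.922474
  V(2,+0) = exp(-r*dt) * [p_u*0.000000 + p_m*0.000000 + p_d*17.694845] = 1.819900
  V(2,+1) = exp(-r*dt) * [p_u*0.000000 + p_m*0.000000 + p_d*0.000000] = 0.000000
  V(2,+2) = exp(-r*dt) * [p_u*0.000000 + p_m*0.000000 + p_d*0.000000] = 0.000000
  V(1,-1) = exp(-r*dt) * [p_u*1.819900 + p_m*14.922474 + p_d*30.480705] = 13.211249
  V(1,+0) = exp(-r*dt) * [p_u*0.000000 + p_m*1.819900 + p_d*14.922474] = 2.714530
  V(1,+1) = exp(-r*dt) * [p_u*0.000000 + p_m*0.000000 + p_d*1.819900] = 0.187175
  V(0,+0) = exp(-r*dt) * [p_u*0.187175 + p_m*2.714530 + p_d*13.211249] = 3.159902


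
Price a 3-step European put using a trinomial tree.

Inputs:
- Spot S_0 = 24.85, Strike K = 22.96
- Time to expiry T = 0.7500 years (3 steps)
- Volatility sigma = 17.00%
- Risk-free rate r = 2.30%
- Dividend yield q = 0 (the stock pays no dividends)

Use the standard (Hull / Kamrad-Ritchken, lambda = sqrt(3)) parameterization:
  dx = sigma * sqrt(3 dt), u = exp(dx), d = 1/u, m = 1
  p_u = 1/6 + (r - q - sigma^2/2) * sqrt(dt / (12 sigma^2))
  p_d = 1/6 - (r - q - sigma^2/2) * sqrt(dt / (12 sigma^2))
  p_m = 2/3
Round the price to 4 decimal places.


Answer: Price = V(0,0) = 0.5856

Derivation:
dt = T/N = 0.250000; dx = sigma*sqrt(3*dt) = 0.147224
u = exp(dx) = 1.158614; d = 1/u = 0.863100
p_u = 0.173926, p_m = 0.666667, p_d = 0.159407
Discount per step: exp(-r*dt) = 0.994266
Stock lattice S(k, j) with j the centered position index:
  k=0: S(0,+0) = 24.8500
  k=1: S(1,-1) = 21.4480; S(1,+0) = 24.8500; S(1,+1) = 28.7916
  k=2: S(2,-2) = 18.5118; S(2,-1) = 21.4480; S(2,+0) = 24.8500; S(2,+1) = 28.7916; S(2,+2) = 33.3583
  k=3: S(3,-3) = 15.9776; S(3,-2) = 18.5118; S(3,-1) = 21.4480; S(3,+0) = 24.8500; S(3,+1) = 28.7916; S(3,+2) = 33.3583; S(3,+3) = 38.6494
Terminal payoffs V(N, j) = max(K - S_T, 0):
  V(3,-3) = 6.982447; V(3,-2) = 4.448186; V(3,-1) = 1.511956; V(3,+0) = 0.000000; V(3,+1) = 0.000000; V(3,+2) = 0.000000; V(3,+3) = 0.000000
Backward induction: V(k, j) = exp(-r*dt) * [p_u * V(k+1, j+1) + p_m * V(k+1, j) + p_d * V(k+1, j-1)]
  V(2,-2) = exp(-r*dt) * [p_u*1.511956 + p_m*4.448186 + p_d*6.982447] = 4.316587
  V(2,-1) = exp(-r*dt) * [p_u*0.000000 + p_m*1.511956 + p_d*4.448186] = 1.707200
  V(2,+0) = exp(-r*dt) * [p_u*0.000000 + p_m*0.000000 + p_d*1.511956] = 0.239635
  V(2,+1) = exp(-r*dt) * [p_u*0.000000 + p_m*0.000000 + p_d*0.000000] = 0.000000
  V(2,+2) = exp(-r*dt) * [p_u*0.000000 + p_m*0.000000 + p_d*0.000000] = 0.000000
  V(1,-1) = exp(-r*dt) * [p_u*0.239635 + p_m*1.707200 + p_d*4.316587] = 1.857198
  V(1,+0) = exp(-r*dt) * [p_u*0.000000 + p_m*0.239635 + p_d*1.707200] = 0.429421
  V(1,+1) = exp(-r*dt) * [p_u*0.000000 + p_m*0.000000 + p_d*0.239635] = 0.037981
  V(0,+0) = exp(-r*dt) * [p_u*0.037981 + p_m*0.429421 + p_d*1.857198] = 0.585561


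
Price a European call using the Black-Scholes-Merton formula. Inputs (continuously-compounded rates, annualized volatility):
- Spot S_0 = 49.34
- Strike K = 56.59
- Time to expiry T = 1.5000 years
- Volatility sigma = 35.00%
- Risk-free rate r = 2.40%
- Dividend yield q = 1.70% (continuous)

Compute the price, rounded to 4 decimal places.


Answer: Price = 5.8388

Derivation:
d1 = (ln(S/K) + (r - q + 0.5*sigma^2) * T) / (sigma * sqrt(T)) = -0.08100155
d2 = d1 - sigma * sqrt(T) = -0.50966225
exp(-rT) = 0.96464029; exp(-qT) = 0.97482238
C = S_0 * exp(-qT) * N(d1) - K * exp(-rT) * N(d2)
N(d1) = 0.46772036; N(d2) = 0.30514405
C = 49.3400 * 0.97482238 * 0.46772036 - 56.5900 * 0.96464029 * 0.30514405 = 5.8388


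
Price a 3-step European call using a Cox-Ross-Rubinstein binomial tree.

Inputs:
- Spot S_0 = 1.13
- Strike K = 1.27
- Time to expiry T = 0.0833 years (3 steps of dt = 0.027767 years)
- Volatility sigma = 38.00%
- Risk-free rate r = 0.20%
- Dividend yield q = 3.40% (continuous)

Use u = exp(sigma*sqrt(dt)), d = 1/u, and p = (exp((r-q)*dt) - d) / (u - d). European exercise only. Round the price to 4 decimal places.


Answer: Price = V(0,0) = 0.0105

Derivation:
dt = T/N = 0.027767
u = exp(sigma*sqrt(dt)) = 1.065368; d = 1/u = 0.938642
p = (exp((r-q)*dt) - d) / (u - d) = 0.477167
Discount per step: exp(-r*dt) = 0.999944
Stock lattice S(k, i) with i counting down-moves:
  k=0: S(0,0) = 1.1300
  k=1: S(1,0) = 1.2039; S(1,1) = 1.0607
  k=2: S(2,0) = 1.2826; S(2,1) = 1.1300; S(2,2) = 0.9956
  k=3: S(3,0) = 1.3664; S(3,1) = 1.2039; S(3,2) = 1.0607; S(3,3) = 0.9345
Terminal payoffs V(N, i) = max(S_T - K, 0):
  V(3,0) = 0.096400; V(3,1) = 0.000000; V(3,2) = 0.000000; V(3,3) = 0.000000
Backward induction: V(k, i) = exp(-r*dt) * [p * V(k+1, i) + (1-p) * V(k+1, i+1)].
  V(2,0) = exp(-r*dt) * [p*0.096400 + (1-p)*0.000000] = 0.045996
  V(2,1) = exp(-r*dt) * [p*0.000000 + (1-p)*0.000000] = 0.000000
  V(2,2) = exp(-r*dt) * [p*0.000000 + (1-p)*0.000000] = 0.000000
  V(1,0) = exp(-r*dt) * [p*0.045996 + (1-p)*0.000000] = 0.021947
  V(1,1) = exp(-r*dt) * [p*0.000000 + (1-p)*0.000000] = 0.000000
  V(0,0) = exp(-r*dt) * [p*0.021947 + (1-p)*0.000000] = 0.010472


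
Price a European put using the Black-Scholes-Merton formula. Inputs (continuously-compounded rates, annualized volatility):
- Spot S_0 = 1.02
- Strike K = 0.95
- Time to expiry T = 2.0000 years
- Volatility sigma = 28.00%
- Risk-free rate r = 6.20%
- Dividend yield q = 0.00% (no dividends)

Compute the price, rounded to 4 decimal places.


Answer: Price = 0.0726

Derivation:
d1 = (ln(S/K) + (r - q + 0.5*sigma^2) * T) / (sigma * sqrt(T)) = 0.69068150
d2 = d1 - sigma * sqrt(T) = 0.29470171
exp(-rT) = 0.88337984; exp(-qT) = 1.00000000
P = K * exp(-rT) * N(-d2) - S_0 * exp(-qT) * N(-d1)
N(-d1) = 0.24488286; N(-d2) = 0.38411088
P = 0.9500 * 0.88337984 * 0.38411088 - 1.0200 * 1.00000000 * 0.24488286 = 0.0726


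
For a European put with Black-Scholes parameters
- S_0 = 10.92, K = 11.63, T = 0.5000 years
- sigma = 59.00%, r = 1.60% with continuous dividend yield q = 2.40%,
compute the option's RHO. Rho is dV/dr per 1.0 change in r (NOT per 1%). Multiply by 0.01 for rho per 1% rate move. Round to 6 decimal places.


d1 = 0.0480185519; d2 = -0.3691744490
phi(d1) = 0.3984826086; exp(-qT) = 0.9880717129; exp(-rT) = 0.9920319148
N(-d2) = 0.6440011502
Rho = -K*T*exp(-rT)*N(-d2) = -11.6300 * 0.5000 * 0.9920319148 * 0.6440011502 = -3.715027

Answer: Rho = -3.715027


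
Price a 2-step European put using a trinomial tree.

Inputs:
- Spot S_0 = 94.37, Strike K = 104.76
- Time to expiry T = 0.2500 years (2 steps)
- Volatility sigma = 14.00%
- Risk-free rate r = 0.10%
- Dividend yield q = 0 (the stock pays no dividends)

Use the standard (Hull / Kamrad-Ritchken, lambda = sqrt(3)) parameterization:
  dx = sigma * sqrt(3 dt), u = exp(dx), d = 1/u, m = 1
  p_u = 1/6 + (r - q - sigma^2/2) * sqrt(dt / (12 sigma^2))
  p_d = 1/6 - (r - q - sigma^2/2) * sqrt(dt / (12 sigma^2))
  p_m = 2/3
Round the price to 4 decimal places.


dt = T/N = 0.125000; dx = sigma*sqrt(3*dt) = 0.085732
u = exp(dx) = 1.089514; d = 1/u = 0.917840
p_u = 0.160251, p_m = 0.666667, p_d = 0.173082
Discount per step: exp(-r*dt) = 0.999875
Stock lattice S(k, j) with j the centered position index:
  k=0: S(0,+0) = 94.3700
  k=1: S(1,-1) = 86.6166; S(1,+0) = 94.3700; S(1,+1) = 102.8175
  k=2: S(2,-2) = 79.5002; S(2,-1) = 86.6166; S(2,+0) = 94.3700; S(2,+1) = 102.8175; S(2,+2) = 112.0211
Terminal payoffs V(N, j) = max(K - S_T, 0):
  V(2,-2) = 25.259847; V(2,-1) = 18.143434; V(2,+0) = 10.390000; V(2,+1) = 1.942521; V(2,+2) = 0.000000
Backward induction: V(k, j) = exp(-r*dt) * [p_u * V(k+1, j+1) + p_m * V(k+1, j) + p_d * V(k+1, j-1)]
  V(1,-1) = exp(-r*dt) * [p_u*10.390000 + p_m*18.143434 + p_d*25.259847] = 18.130393
  V(1,+0) = exp(-r*dt) * [p_u*1.942521 + p_m*10.390000 + p_d*18.143434] = 10.376963
  V(1,+1) = exp(-r*dt) * [p_u*0.000000 + p_m*1.942521 + p_d*10.390000] = 3.092949
  V(0,+0) = exp(-r*dt) * [p_u*3.092949 + p_m*10.376963 + p_d*18.130393] = 10.550350

Answer: Price = V(0,0) = 10.5504


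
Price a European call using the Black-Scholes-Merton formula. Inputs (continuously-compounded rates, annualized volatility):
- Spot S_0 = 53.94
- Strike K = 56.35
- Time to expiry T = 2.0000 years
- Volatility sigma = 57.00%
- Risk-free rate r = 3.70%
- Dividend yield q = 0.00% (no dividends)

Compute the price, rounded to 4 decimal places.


Answer: Price = 17.4519

Derivation:
d1 = (ln(S/K) + (r - q + 0.5*sigma^2) * T) / (sigma * sqrt(T)) = 0.44062686
d2 = d1 - sigma * sqrt(T) = -0.36547487
exp(-rT) = 0.92867169; exp(-qT) = 1.00000000
C = S_0 * exp(-qT) * N(d1) - K * exp(-rT) * N(d2)
N(d1) = 0.67025842; N(d2) = 0.35737848
C = 53.9400 * 1.00000000 * 0.67025842 - 56.3500 * 0.92867169 * 0.35737848 = 17.4519


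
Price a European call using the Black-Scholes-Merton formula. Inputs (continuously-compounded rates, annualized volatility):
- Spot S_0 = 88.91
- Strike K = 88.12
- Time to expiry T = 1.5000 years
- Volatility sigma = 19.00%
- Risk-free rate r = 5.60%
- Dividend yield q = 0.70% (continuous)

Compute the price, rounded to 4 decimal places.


Answer: Price = 11.7908

Derivation:
d1 = (ln(S/K) + (r - q + 0.5*sigma^2) * T) / (sigma * sqrt(T)) = 0.47056030
d2 = d1 - sigma * sqrt(T) = 0.23785878
exp(-rT) = 0.91943126; exp(-qT) = 0.98955493
C = S_0 * exp(-qT) * N(d1) - K * exp(-rT) * N(d2)
N(d1) = 0.68102262; N(d2) = 0.59400469
C = 88.9100 * 0.98955493 * 0.68102262 - 88.1200 * 0.91943126 * 0.59400469 = 11.7908


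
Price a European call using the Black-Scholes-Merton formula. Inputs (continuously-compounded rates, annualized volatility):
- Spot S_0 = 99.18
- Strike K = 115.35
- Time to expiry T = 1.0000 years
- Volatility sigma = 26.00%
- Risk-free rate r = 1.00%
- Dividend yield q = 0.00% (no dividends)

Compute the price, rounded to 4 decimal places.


d1 = (ln(S/K) + (r - q + 0.5*sigma^2) * T) / (sigma * sqrt(T)) = -0.41244078
d2 = d1 - sigma * sqrt(T) = -0.67244078
exp(-rT) = 0.99004983; exp(-qT) = 1.00000000
C = S_0 * exp(-qT) * N(d1) - K * exp(-rT) * N(d2)
N(d1) = 0.34000819; N(d2) = 0.25065156
C = 99.1800 * 1.00000000 * 0.34000819 - 115.3500 * 0.99004983 * 0.25065156 = 5.0970

Answer: Price = 5.0970


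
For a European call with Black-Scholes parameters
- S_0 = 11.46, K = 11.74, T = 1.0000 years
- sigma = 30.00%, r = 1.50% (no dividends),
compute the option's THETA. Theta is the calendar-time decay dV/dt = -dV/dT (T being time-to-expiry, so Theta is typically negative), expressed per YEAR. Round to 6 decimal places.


Answer: Theta = -0.755217

Derivation:
d1 = 0.1195363230; d2 = -0.1804636770
phi(d1) = 0.3961022082; exp(-qT) = 1.0000000000; exp(-rT) = 0.9851119396
Theta = -S*exp(-qT)*phi(d1)*sigma/(2*sqrt(T)) - r*K*exp(-rT)*N(d2) + q*S*exp(-qT)*N(d1)
N(d1) = 0.5475747676; N(d2) = 0.4283942839; sqrt(T) = 1.0000000000
Term 1 = -11.4600 * 1.0000000000 * 0.3961022082 * 0.3000 / (2 * 1.0000000000) = -0.6808996959
Term 2 = -0.0150 * 11.7400 * 0.9851119396 * 0.4283942839 = -0.0743170746
Term 3 = 0 (no dividend yield, q = 0)
Theta = -0.6808996959 + (-0.0743170746) + (0.0000000000) = -0.755217


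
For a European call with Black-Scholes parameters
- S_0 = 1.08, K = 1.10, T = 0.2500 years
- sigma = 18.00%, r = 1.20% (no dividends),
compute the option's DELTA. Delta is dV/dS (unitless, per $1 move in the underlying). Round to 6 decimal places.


d1 = -0.1255459852; d2 = -0.2155459852
phi(d1) = 0.3958106137; exp(-qT) = 1.0000000000; exp(-rT) = 0.9970044955
N(d1) = 0.4500456610
Delta = exp(-qT) * N(d1) = 1.0000000000 * 0.4500456610 = 0.450046

Answer: Delta = 0.450046


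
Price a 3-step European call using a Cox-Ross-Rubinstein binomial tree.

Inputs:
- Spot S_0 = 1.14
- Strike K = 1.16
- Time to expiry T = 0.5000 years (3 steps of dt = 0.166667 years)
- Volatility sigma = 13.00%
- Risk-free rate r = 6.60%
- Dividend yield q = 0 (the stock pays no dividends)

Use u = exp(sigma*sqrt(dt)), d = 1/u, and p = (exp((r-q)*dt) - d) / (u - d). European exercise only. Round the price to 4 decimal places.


Answer: Price = V(0,0) = 0.0528

Derivation:
dt = T/N = 0.166667
u = exp(sigma*sqrt(dt)) = 1.054506; d = 1/u = 0.948311
p = (exp((r-q)*dt) - d) / (u - d) = 0.590890
Discount per step: exp(-r*dt) = 0.989060
Stock lattice S(k, i) with i counting down-moves:
  k=0: S(0,0) = 1.1400
  k=1: S(1,0) = 1.2021; S(1,1) = 1.0811
  k=2: S(2,0) = 1.2677; S(2,1) = 1.1400; S(2,2) = 1.0252
  k=3: S(3,0) = 1.3368; S(3,1) = 1.2021; S(3,2) = 1.0811; S(3,3) = 0.9722
Terminal payoffs V(N, i) = max(S_T - K, 0):
  V(3,0) = 0.176755; V(3,1) = 0.042137; V(3,2) = 0.000000; V(3,3) = 0.000000
Backward induction: V(k, i) = exp(-r*dt) * [p * V(k+1, i) + (1-p) * V(k+1, i+1)].
  V(2,0) = exp(-r*dt) * [p*0.176755 + (1-p)*0.042137] = 0.120350
  V(2,1) = exp(-r*dt) * [p*0.042137 + (1-p)*0.000000] = 0.024626
  V(2,2) = exp(-r*dt) * [p*0.000000 + (1-p)*0.000000] = 0.000000
  V(1,0) = exp(-r*dt) * [p*0.120350 + (1-p)*0.024626] = 0.080300
  V(1,1) = exp(-r*dt) * [p*0.024626 + (1-p)*0.000000] = 0.014392
  V(0,0) = exp(-r*dt) * [p*0.080300 + (1-p)*0.014392] = 0.052753


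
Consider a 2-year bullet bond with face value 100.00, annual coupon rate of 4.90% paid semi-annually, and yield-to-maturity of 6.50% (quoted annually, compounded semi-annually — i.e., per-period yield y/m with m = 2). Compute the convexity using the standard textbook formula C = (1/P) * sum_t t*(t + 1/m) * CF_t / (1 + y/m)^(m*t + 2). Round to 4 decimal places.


Coupon per period c = face * coupon_rate / m = 2.450000
Periods per year m = 2; per-period yield y/m = 0.032500
Number of cashflows N = 4
Cashflows (t years, CF_t, discount factor 1/(1+y/m)^(m*t), PV):
  t = 0.5000: CF_t = 2.450000, DF = 0.968523, PV = 2.372881
  t = 1.0000: CF_t = 2.450000, DF = 0.938037, PV = 2.298190
  t = 1.5000: CF_t = 2.450000, DF = 0.908510, PV = 2.225850
  t = 2.0000: CF_t = 102.450000, DF = 0.879913, PV = 90.147092
Price P = sum_t PV_t = 97.044014
Convexity numerator sum_t t*(t + 1/m) * CF_t / (1+y/m)^(m*t + 2):
  t = 0.5000: term = 1.112925
  t = 1.0000: term = 3.233680
  t = 1.5000: term = 6.263788
  t = 2.0000: term = 422.806451
Convexity = (1/P) * sum = 433.416844 / 97.044014 = 4.466188

Answer: Convexity = 4.4662


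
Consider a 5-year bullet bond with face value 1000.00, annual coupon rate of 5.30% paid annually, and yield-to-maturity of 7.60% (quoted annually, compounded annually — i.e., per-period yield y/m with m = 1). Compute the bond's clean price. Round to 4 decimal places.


Answer: Price = 907.1913

Derivation:
Coupon per period c = face * coupon_rate / m = 53.000000
Periods per year m = 1; per-period yield y/m = 0.076000
Number of cashflows N = 5
Cashflows (t years, CF_t, discount factor 1/(1+y/m)^(m*t), PV):
  t = 1.0000: CF_t = 53.000000, DF = 0.929368, PV = 49.256506
  t = 2.0000: CF_t = 53.000000, DF = 0.863725, PV = 45.777422
  t = 3.0000: CF_t = 53.000000, DF = 0.802718, PV = 42.544072
  t = 4.0000: CF_t = 53.000000, DF = 0.746021, PV = 39.539100
  t = 5.0000: CF_t = 1053.000000, DF = 0.693328, PV = 730.074222
Price P = sum_t PV_t = 907.191322


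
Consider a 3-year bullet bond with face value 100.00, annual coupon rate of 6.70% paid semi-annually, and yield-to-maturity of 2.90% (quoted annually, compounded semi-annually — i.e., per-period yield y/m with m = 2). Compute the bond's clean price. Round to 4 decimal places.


Coupon per period c = face * coupon_rate / m = 3.350000
Periods per year m = 2; per-period yield y/m = 0.014500
Number of cashflows N = 6
Cashflows (t years, CF_t, discount factor 1/(1+y/m)^(m*t), PV):
  t = 0.5000: CF_t = 3.350000, DF = 0.985707, PV = 3.302119
  t = 1.0000: CF_t = 3.350000, DF = 0.971619, PV = 3.254923
  t = 1.5000: CF_t = 3.350000, DF = 0.957732, PV = 3.208401
  t = 2.0000: CF_t = 3.350000, DF = 0.944043, PV = 3.162544
  t = 2.5000: CF_t = 3.350000, DF = 0.930550, PV = 3.117343
  t = 3.0000: CF_t = 103.350000, DF = 0.917250, PV = 94.797781
Price P = sum_t PV_t = 110.843111

Answer: Price = 110.8431


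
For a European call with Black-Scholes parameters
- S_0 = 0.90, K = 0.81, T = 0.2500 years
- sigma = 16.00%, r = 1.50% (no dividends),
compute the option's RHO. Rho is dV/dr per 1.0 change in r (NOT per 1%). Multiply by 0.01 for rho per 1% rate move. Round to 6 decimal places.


d1 = 1.4038814457; d2 = 1.3238814457
phi(d1) = 0.1489149279; exp(-qT) = 1.0000000000; exp(-rT) = 0.9962570225
N(d2) = 0.9072287894
Rho = K*T*exp(-rT)*N(d2) = 0.8100 * 0.2500 * 0.9962570225 * 0.9072287894 = 0.183026

Answer: Rho = 0.183026


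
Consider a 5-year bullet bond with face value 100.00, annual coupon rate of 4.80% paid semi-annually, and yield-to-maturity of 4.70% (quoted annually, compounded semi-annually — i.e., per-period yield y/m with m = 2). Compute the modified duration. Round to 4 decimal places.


Coupon per period c = face * coupon_rate / m = 2.400000
Periods per year m = 2; per-period yield y/m = 0.023500
Number of cashflows N = 10
Cashflows (t years, CF_t, discount factor 1/(1+y/m)^(m*t), PV):
  t = 0.5000: CF_t = 2.400000, DF = 0.977040, PV = 2.344895
  t = 1.0000: CF_t = 2.400000, DF = 0.954606, PV = 2.291055
  t = 1.5000: CF_t = 2.400000, DF = 0.932688, PV = 2.238452
  t = 2.0000: CF_t = 2.400000, DF = 0.911273, PV = 2.187056
  t = 2.5000: CF_t = 2.400000, DF = 0.890350, PV = 2.136840
  t = 3.0000: CF_t = 2.400000, DF = 0.869907, PV = 2.087777
  t = 3.5000: CF_t = 2.400000, DF = 0.849934, PV = 2.039841
  t = 4.0000: CF_t = 2.400000, DF = 0.830419, PV = 1.993005
  t = 4.5000: CF_t = 2.400000, DF = 0.811352, PV = 1.947245
  t = 5.0000: CF_t = 102.400000, DF = 0.792723, PV = 81.174848
Price P = sum_t PV_t = 100.441015
First compute Macaulay numerator sum_t t * PV_t:
  t * PV_t at t = 0.5000: 1.172447
  t * PV_t at t = 1.0000: 2.291055
  t * PV_t at t = 1.5000: 3.357677
  t * PV_t at t = 2.0000: 4.374111
  t * PV_t at t = 2.5000: 5.342100
  t * PV_t at t = 3.0000: 6.263332
  t * PV_t at t = 3.5000: 7.139443
  t * PV_t at t = 4.0000: 7.972021
  t * PV_t at t = 4.5000: 8.762603
  t * PV_t at t = 5.0000: 405.874242
Macaulay duration D = 452.549033 / 100.441015 = 4.505620
Modified duration = D / (1 + y/m) = 4.505620 / (1 + 0.023500) = 4.402169

Answer: Modified duration = 4.4022


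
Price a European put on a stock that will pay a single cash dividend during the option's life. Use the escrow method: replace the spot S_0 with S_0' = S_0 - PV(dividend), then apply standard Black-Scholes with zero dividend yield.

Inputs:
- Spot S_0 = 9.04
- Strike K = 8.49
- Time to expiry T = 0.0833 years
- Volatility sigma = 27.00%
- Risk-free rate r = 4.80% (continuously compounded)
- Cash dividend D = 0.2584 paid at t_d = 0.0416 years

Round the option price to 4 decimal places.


PV(D) = D * exp(-r * t_d) = 0.2584 * 0.99800519 = 0.25788454
S_0' = S_0 - PV(D) = 9.0400 - 0.25788454 = 8.78211546
d1 = (ln(S_0'/K) + (r + sigma^2/2)*T) / (sigma*sqrt(T)) = 0.52437747
d2 = d1 - sigma*sqrt(T) = 0.44645077
exp(-rT) = 0.99600958
N(-d1) = 0.30000801; N(-d2) = 0.32763583
P = K * exp(-rT) * N(-d2) - S_0' * N(-d1) = 8.4900 * 0.99600958 * 0.32763583 - 8.78211546 * 0.30000801 = 0.1358

Answer: Price = 0.1358


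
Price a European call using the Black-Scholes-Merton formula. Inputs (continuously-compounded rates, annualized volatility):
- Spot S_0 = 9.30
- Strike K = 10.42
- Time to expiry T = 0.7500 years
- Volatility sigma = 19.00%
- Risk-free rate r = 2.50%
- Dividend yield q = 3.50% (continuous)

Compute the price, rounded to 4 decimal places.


Answer: Price = 0.2122

Derivation:
d1 = (ln(S/K) + (r - q + 0.5*sigma^2) * T) / (sigma * sqrt(T)) = -0.65438178
d2 = d1 - sigma * sqrt(T) = -0.81892660
exp(-rT) = 0.98142469; exp(-qT) = 0.97409154
C = S_0 * exp(-qT) * N(d1) - K * exp(-rT) * N(d2)
N(d1) = 0.25643294; N(d2) = 0.20641415
C = 9.3000 * 0.97409154 * 0.25643294 - 10.4200 * 0.98142469 * 0.20641415 = 0.2122


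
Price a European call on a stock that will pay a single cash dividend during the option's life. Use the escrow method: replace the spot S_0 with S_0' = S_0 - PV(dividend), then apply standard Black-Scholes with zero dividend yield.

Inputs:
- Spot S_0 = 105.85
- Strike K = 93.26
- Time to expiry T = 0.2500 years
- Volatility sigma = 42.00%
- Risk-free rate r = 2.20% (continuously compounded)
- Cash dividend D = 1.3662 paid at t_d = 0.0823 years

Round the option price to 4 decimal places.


Answer: Price = 15.4023

Derivation:
PV(D) = D * exp(-r * t_d) = 1.3662 * 0.99819104 = 1.36372860
S_0' = S_0 - PV(D) = 105.8500 - 1.36372860 = 104.48627140
d1 = (ln(S_0'/K) + (r + sigma^2/2)*T) / (sigma*sqrt(T)) = 0.67244951
d2 = d1 - sigma*sqrt(T) = 0.46244951
exp(-rT) = 0.99451510
N(d1) = 0.74935121; N(d2) = 0.67812050
C = S_0' * N(d1) - K * exp(-rT) * N(d2) = 104.48627140 * 0.74935121 - 93.2600 * 0.99451510 * 0.67812050 = 15.4023


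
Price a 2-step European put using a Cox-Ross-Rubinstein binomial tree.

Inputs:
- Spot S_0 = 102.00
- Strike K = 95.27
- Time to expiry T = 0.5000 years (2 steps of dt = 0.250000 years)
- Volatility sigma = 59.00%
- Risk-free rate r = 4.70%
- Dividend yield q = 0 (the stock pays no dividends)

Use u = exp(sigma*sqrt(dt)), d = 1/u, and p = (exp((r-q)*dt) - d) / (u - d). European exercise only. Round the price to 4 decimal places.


Answer: Price = V(0,0) = 11.5883

Derivation:
dt = T/N = 0.250000
u = exp(sigma*sqrt(dt)) = 1.343126; d = 1/u = 0.744532
p = (exp((r-q)*dt) - d) / (u - d) = 0.446525
Discount per step: exp(-r*dt) = 0.988319
Stock lattice S(k, i) with i counting down-moves:
  k=0: S(0,0) = 102.0000
  k=1: S(1,0) = 136.9989; S(1,1) = 75.9422
  k=2: S(2,0) = 184.0068; S(2,1) = 102.0000; S(2,2) = 56.5414
Terminal payoffs V(N, i) = max(K - S_T, 0):
  V(2,0) = 0.000000; V(2,1) = 0.000000; V(2,2) = 38.728617
Backward induction: V(k, i) = exp(-r*dt) * [p * V(k+1, i) + (1-p) * V(k+1, i+1)].
  V(1,0) = exp(-r*dt) * [p*0.000000 + (1-p)*0.000000] = 0.000000
  V(1,1) = exp(-r*dt) * [p*0.000000 + (1-p)*38.728617] = 21.184918
  V(0,0) = exp(-r*dt) * [p*0.000000 + (1-p)*21.184918] = 11.588350


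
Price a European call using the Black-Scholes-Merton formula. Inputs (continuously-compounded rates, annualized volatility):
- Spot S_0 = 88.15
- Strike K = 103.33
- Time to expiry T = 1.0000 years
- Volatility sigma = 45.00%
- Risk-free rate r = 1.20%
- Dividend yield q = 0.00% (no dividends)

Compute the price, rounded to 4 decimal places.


Answer: Price = 10.8375

Derivation:
d1 = (ln(S/K) + (r - q + 0.5*sigma^2) * T) / (sigma * sqrt(T)) = -0.10141743
d2 = d1 - sigma * sqrt(T) = -0.55141743
exp(-rT) = 0.98807171; exp(-qT) = 1.00000000
C = S_0 * exp(-qT) * N(d1) - K * exp(-rT) * N(d2)
N(d1) = 0.45960955; N(d2) = 0.29067378
C = 88.1500 * 1.00000000 * 0.45960955 - 103.3300 * 0.98807171 * 0.29067378 = 10.8375


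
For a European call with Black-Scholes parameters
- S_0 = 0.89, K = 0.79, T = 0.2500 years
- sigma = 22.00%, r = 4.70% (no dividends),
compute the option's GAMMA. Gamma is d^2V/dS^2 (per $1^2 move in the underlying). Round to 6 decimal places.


d1 = 1.2453501570; d2 = 1.1353501570
phi(d1) = 0.1837118025; exp(-qT) = 1.0000000000; exp(-rT) = 0.9883187617
Gamma = exp(-qT) * phi(d1) / (S * sigma * sqrt(T)) = 1.0000000000 * 0.1837118025 / (0.8900 * 0.2200 * 0.5000000000) = 1.876525

Answer: Gamma = 1.876525


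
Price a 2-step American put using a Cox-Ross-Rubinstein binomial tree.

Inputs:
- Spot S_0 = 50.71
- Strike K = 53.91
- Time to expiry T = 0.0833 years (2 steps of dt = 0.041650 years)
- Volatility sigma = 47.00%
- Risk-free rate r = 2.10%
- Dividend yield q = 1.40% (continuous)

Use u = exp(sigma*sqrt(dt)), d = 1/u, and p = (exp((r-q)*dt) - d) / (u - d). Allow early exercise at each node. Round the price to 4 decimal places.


Answer: Price = V(0,0) = 4.8884

Derivation:
dt = T/N = 0.041650
u = exp(sigma*sqrt(dt)) = 1.100670; d = 1/u = 0.908537
p = (exp((r-q)*dt) - d) / (u - d) = 0.477556
Discount per step: exp(-r*dt) = 0.999126
Stock lattice S(k, i) with i counting down-moves:
  k=0: S(0,0) = 50.7100
  k=1: S(1,0) = 55.8150; S(1,1) = 46.0719
  k=2: S(2,0) = 61.4339; S(2,1) = 50.7100; S(2,2) = 41.8581
Terminal payoffs V(N, i) = max(K - S_T, 0):
  V(2,0) = 0.000000; V(2,1) = 3.200000; V(2,2) = 12.051922
Backward induction: V(k, i) = exp(-r*dt) * [p * V(k+1, i) + (1-p) * V(k+1, i+1)]; then take max(V_cont, immediate exercise) for American.
  V(1,0) = exp(-r*dt) * [p*0.000000 + (1-p)*3.200000] = 1.670358; exercise = 0.000000; V(1,0) = max -> 1.670358
  V(1,1) = exp(-r*dt) * [p*3.200000 + (1-p)*12.051922] = 7.817790; exercise = 7.838065; V(1,1) = max -> 7.838065
  V(0,0) = exp(-r*dt) * [p*1.670358 + (1-p)*7.838065] = 4.888361; exercise = 3.200000; V(0,0) = max -> 4.888361
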